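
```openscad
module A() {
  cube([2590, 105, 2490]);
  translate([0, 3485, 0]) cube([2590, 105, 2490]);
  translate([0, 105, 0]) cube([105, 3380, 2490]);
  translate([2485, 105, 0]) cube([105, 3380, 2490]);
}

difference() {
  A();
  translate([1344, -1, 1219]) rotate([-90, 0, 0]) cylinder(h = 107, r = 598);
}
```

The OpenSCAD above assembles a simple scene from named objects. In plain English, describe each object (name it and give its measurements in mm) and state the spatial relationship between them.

A is the wall frame of a small rectangular building: four walls, each 2490 mm tall and 105 mm thick, enclosing a footprint 2590 mm (x) by 3590 mm (y) outside-to-outside, with no floor or roof. The front and back walls (the −y and +y sides) span the full width; the two side walls fit between them.

The house frame has a circular hole of radius 598 mm through its front wall, centred at (x = 1344, z = 1219).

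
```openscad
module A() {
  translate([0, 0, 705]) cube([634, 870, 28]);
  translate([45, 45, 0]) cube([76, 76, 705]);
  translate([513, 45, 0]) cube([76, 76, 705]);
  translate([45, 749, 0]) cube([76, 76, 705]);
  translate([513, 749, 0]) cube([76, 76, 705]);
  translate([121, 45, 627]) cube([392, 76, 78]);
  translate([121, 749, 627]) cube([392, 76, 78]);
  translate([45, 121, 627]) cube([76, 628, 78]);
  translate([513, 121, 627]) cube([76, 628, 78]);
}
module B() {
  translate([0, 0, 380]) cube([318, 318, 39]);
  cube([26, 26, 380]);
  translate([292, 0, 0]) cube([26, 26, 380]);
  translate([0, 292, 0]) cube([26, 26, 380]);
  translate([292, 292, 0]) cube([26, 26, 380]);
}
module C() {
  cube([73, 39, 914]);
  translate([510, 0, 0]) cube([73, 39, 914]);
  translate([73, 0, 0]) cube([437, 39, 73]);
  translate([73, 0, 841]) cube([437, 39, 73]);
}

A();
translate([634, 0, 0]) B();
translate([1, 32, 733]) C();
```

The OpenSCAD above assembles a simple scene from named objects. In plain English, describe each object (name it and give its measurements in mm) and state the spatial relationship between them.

A is a table: top 634 mm (x) × 870 mm (y), 28 mm thick, upper face at z = 733 mm, on four 76×76 mm square legs, each inset 45 mm from the nearest pair of top edges, running from z = 0 to the bottom of the top. Four apron rails, 76 mm thick and 78 mm tall, run between adjacent legs with their top edges flush with the underside of the top and their outer faces flush with the legs' outer faces.

B is a simple wooden stool: a rectangular seat 318 mm (x) by 318 mm (y), 39 mm thick, top face at z = 419 mm, on four square legs, each 26×26 mm in cross-section. The legs rest on z = 0, each flush with a corner of the seat.

C is a rectangular picture frame lying in the x–z plane (depth along y). The opening is 437 mm wide (x) by 768 mm tall (z), surrounded by a border 73 mm wide on all four sides. The frame is 39 mm deep and is made of two full-height vertical stiles with two horizontal rails fitted between them.

The stool is against the table's +x side, with their −y faces flush. The picture frame is on top of the table.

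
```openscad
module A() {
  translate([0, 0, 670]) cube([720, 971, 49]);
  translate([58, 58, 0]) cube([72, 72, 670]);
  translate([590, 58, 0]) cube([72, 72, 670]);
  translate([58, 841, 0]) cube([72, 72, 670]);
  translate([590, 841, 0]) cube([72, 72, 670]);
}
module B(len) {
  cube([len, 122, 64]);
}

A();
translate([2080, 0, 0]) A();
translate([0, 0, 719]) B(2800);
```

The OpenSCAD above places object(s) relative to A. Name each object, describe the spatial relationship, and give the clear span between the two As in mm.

A is a table. B is a beam. A beam spans the tops of two tables. The clear span between the two tables is 1360 mm.

Second table starts at x = 2080; first ends at x = 720; clear span = 2080 − 720 = 1360 mm.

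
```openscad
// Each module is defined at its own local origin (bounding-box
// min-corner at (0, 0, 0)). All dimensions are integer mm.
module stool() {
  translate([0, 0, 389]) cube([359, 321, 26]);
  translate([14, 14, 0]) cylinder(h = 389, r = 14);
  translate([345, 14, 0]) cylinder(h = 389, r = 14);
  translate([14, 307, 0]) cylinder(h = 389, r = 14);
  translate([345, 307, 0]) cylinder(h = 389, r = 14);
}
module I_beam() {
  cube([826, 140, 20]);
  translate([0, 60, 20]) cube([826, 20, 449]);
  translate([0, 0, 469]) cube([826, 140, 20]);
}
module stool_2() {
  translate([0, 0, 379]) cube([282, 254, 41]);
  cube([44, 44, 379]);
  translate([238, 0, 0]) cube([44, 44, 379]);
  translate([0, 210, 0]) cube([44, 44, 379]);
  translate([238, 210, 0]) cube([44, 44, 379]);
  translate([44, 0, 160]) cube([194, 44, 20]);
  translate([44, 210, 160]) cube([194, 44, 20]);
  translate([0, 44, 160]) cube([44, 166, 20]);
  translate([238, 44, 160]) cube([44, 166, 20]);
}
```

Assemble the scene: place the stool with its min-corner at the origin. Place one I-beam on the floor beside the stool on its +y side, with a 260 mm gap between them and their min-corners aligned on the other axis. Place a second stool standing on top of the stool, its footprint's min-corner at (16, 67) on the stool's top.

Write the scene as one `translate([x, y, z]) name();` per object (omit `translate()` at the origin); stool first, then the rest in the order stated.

stool();
translate([0, 581, 0]) I_beam();
translate([16, 67, 415]) stool_2();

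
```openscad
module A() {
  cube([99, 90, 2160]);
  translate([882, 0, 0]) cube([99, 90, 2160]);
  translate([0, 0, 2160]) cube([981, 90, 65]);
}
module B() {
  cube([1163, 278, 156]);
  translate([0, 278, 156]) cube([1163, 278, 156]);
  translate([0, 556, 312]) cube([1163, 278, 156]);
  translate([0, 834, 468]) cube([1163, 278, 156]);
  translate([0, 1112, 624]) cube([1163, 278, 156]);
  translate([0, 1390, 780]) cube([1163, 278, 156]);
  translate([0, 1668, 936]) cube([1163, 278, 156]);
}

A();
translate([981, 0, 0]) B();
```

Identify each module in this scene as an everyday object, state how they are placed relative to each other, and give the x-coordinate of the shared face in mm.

A is a door frame. B is a staircase. The staircase is against the door frame's +x side, with their −y faces flush. The x-coordinate of the shared face is 981 mm.

The door frame's +x face and the staircase's −x face are both at x = 981 mm.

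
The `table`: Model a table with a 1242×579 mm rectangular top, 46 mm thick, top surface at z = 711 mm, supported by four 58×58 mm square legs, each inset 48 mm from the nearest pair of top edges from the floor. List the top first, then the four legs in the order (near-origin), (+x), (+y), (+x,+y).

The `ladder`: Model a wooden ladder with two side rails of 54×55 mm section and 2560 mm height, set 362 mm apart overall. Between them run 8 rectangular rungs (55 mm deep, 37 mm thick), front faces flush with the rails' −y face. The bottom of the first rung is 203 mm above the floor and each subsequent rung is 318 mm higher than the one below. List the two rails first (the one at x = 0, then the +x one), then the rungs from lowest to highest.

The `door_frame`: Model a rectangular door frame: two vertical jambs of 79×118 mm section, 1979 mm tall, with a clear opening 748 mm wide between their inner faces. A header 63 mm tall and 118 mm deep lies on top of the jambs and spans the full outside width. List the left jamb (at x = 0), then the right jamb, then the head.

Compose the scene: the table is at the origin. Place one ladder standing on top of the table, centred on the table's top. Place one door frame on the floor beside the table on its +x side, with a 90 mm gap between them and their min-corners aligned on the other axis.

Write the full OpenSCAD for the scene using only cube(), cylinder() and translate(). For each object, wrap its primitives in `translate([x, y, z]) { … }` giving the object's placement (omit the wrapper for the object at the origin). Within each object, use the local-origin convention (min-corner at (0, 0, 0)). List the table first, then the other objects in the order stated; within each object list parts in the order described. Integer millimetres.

translate([0, 0, 665]) cube([1242, 579, 46]);
translate([48, 48, 0]) cube([58, 58, 665]);
translate([1136, 48, 0]) cube([58, 58, 665]);
translate([48, 473, 0]) cube([58, 58, 665]);
translate([1136, 473, 0]) cube([58, 58, 665]);
translate([440, 262, 711]) {
  cube([54, 55, 2560]);
  translate([308, 0, 0]) cube([54, 55, 2560]);
  translate([54, 0, 203]) cube([254, 55, 37]);
  translate([54, 0, 521]) cube([254, 55, 37]);
  translate([54, 0, 839]) cube([254, 55, 37]);
  translate([54, 0, 1157]) cube([254, 55, 37]);
  translate([54, 0, 1475]) cube([254, 55, 37]);
  translate([54, 0, 1793]) cube([254, 55, 37]);
  translate([54, 0, 2111]) cube([254, 55, 37]);
  translate([54, 0, 2429]) cube([254, 55, 37]);
}
translate([1332, 0, 0]) {
  cube([79, 118, 1979]);
  translate([827, 0, 0]) cube([79, 118, 1979]);
  translate([0, 0, 1979]) cube([906, 118, 63]);
}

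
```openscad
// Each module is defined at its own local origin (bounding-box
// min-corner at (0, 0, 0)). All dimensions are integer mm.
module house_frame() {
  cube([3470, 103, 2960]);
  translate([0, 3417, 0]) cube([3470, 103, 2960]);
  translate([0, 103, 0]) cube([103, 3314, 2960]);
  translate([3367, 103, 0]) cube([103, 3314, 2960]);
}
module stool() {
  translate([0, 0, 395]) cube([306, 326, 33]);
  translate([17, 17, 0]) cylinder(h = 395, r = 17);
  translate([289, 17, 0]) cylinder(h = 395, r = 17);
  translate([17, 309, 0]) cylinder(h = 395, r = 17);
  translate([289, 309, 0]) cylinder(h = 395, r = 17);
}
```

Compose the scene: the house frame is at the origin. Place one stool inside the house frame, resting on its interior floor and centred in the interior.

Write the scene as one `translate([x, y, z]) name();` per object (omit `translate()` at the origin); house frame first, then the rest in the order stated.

house_frame();
translate([1582, 1597, 0]) stool();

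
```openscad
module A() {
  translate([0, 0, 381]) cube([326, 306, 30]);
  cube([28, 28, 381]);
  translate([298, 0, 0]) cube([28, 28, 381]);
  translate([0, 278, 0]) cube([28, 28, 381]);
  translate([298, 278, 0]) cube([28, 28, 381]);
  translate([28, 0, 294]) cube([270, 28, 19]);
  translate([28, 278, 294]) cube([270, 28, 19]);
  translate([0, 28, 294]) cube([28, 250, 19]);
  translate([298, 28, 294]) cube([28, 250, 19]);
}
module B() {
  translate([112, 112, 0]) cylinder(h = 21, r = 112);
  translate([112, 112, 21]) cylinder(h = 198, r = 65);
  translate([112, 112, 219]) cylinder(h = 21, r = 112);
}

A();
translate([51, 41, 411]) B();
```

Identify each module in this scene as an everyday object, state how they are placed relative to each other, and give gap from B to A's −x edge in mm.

The spool's min-x is at 51; the stool's min-x is 0; gap = 51 mm.

A is a stool. B is a spool. The spool is on top of the stool, centred. The gap from the spool to the stool's −x edge is 51 mm.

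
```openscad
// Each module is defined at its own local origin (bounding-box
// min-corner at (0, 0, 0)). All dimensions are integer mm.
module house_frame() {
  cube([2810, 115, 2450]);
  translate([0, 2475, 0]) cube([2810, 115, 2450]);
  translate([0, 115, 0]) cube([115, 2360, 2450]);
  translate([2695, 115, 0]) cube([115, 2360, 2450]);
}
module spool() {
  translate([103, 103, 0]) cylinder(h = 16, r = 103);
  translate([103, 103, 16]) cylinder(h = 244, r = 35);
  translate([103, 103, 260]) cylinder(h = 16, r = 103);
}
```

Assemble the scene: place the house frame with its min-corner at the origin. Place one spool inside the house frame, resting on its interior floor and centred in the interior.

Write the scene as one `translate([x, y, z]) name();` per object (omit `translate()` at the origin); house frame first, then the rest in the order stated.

house_frame();
translate([1302, 1192, 0]) spool();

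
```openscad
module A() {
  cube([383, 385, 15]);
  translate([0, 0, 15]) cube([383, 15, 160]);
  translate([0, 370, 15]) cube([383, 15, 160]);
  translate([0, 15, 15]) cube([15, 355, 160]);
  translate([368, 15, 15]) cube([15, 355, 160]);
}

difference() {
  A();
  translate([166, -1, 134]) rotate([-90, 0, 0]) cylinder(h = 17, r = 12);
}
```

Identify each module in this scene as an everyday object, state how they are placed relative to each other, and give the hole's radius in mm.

A is an open box. The open box has a circular hole through its front wall. The hole's radius is 12 mm.

The subtracted cylinder has r = 12 mm.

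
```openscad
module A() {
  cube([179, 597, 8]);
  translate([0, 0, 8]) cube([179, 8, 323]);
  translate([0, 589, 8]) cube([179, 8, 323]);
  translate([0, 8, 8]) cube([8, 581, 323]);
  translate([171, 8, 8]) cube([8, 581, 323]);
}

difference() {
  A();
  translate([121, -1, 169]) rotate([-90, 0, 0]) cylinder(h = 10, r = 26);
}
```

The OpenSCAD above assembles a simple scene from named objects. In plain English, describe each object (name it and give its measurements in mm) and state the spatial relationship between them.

A is an open storage box with external size 179×597×331 mm and wall thickness 8 mm (the base is also 8 mm thick). The base covers the whole footprint; the four walls stand on the base, with the y-facing walls full-width and the x-facing walls fitting between their inner faces.

The open box has a circular hole of radius 26 mm through its front wall, centred at (x = 121, z = 169).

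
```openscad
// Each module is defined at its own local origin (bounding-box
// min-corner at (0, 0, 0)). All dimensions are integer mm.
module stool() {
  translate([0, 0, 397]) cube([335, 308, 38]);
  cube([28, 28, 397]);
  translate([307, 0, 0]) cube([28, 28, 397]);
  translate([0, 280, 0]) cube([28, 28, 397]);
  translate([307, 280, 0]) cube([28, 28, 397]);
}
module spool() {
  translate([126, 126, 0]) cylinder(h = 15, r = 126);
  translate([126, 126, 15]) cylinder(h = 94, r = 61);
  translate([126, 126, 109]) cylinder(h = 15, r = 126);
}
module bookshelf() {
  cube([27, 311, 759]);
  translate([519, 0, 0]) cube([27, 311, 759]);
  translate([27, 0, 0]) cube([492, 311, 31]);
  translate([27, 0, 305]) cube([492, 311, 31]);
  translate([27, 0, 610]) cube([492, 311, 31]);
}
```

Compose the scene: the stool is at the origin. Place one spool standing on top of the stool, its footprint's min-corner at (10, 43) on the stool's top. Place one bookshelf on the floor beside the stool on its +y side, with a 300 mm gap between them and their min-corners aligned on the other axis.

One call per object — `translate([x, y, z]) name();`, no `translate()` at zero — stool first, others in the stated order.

stool();
translate([10, 43, 435]) spool();
translate([0, 608, 0]) bookshelf();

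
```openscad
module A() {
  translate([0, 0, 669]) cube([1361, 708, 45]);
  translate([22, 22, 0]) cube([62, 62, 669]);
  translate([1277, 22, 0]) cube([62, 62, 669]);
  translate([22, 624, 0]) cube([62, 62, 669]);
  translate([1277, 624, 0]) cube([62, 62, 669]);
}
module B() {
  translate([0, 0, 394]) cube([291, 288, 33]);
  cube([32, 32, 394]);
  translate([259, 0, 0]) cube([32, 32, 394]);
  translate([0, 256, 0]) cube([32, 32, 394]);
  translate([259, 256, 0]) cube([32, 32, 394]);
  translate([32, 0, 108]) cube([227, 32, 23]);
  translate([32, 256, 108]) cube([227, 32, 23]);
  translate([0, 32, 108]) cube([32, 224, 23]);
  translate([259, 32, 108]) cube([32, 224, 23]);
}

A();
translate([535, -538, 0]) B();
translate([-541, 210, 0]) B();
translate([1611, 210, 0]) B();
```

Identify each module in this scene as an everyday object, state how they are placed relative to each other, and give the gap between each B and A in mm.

Each stool's nearest face is 250 mm from the table's bounding box.

A is a table. B is a stool. Three stools sit around the table at the −y, −x, +x sides. The gap between each stool and the table is 250 mm.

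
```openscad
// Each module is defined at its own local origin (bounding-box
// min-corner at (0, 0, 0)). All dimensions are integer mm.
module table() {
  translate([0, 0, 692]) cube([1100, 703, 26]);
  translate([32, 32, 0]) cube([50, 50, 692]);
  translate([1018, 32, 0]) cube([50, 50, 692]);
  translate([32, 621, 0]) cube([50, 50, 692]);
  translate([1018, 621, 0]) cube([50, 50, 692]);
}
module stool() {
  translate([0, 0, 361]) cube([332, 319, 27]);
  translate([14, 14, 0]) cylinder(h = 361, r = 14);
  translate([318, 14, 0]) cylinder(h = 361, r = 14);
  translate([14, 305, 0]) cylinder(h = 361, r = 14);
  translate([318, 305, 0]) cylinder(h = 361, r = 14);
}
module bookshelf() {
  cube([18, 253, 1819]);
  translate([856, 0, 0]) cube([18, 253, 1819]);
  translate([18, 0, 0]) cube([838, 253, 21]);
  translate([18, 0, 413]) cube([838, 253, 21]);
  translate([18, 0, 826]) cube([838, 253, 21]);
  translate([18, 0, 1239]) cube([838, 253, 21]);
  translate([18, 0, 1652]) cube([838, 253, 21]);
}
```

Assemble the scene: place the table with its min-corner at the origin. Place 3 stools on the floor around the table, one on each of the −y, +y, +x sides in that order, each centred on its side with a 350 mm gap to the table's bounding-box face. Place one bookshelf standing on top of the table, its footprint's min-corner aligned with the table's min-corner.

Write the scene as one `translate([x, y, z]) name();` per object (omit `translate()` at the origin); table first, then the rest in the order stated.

table();
translate([384, -669, 0]) stool();
translate([384, 1053, 0]) stool();
translate([1450, 192, 0]) stool();
translate([0, 0, 718]) bookshelf();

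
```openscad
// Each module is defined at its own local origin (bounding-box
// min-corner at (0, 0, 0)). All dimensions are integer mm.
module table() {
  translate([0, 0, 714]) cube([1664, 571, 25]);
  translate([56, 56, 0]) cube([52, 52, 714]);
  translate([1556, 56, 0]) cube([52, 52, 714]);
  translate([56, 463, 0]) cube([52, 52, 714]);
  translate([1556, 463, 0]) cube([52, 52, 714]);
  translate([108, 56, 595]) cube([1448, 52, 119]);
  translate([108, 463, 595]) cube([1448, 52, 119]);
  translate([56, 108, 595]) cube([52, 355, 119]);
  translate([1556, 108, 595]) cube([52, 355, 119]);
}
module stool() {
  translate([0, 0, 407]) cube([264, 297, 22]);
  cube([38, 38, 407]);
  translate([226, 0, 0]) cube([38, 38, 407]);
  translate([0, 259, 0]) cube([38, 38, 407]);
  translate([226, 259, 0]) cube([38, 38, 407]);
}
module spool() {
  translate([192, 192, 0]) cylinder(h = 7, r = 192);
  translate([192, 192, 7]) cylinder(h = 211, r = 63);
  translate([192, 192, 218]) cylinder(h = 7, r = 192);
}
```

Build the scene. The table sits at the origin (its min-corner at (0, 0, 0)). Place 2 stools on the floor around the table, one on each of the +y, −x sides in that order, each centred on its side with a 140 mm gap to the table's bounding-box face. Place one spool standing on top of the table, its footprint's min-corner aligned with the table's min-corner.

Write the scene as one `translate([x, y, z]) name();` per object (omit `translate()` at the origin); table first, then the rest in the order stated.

table();
translate([700, 711, 0]) stool();
translate([-404, 137, 0]) stool();
translate([0, 0, 739]) spool();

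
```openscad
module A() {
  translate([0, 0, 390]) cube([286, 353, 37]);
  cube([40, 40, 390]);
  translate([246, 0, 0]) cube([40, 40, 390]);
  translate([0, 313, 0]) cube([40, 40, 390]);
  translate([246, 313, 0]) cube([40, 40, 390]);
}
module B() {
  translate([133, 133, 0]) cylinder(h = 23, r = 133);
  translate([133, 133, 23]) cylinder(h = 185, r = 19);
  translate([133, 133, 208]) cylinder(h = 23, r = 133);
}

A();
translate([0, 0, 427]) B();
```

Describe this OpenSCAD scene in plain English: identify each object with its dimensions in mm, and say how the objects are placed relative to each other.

A is a simple wooden stool: a rectangular seat 286 mm (x) by 353 mm (y), 37 mm thick, top face at z = 427 mm, on four square legs, each 40×40 mm in cross-section. The legs rest on z = 0, each flush with a corner of the seat.

B is a spool: two coaxial disc flanges of radius 133 mm and thickness 23 mm, joined by a core cylinder of radius 19 mm and height 185 mm. The lower flange rests on z = 0 and the three cylinders share a vertical axis.

The spool is on top of the stool.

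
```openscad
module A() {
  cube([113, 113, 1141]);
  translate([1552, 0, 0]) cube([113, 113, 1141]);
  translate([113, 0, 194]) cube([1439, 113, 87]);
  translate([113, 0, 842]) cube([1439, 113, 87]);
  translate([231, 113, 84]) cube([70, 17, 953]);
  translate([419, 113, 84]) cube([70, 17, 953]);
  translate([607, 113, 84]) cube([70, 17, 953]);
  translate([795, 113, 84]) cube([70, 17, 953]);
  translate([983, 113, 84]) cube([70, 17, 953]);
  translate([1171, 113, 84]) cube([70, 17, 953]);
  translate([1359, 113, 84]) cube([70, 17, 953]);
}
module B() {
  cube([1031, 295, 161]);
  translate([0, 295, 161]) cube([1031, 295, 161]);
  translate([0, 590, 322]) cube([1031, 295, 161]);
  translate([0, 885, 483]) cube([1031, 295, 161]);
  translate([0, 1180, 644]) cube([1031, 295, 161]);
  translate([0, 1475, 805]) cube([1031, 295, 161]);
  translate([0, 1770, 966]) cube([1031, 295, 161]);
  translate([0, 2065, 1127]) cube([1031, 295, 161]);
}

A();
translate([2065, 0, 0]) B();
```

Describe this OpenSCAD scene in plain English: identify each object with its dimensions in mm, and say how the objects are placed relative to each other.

A is a fence section. Two 113×113 mm posts, 1141 mm tall, stand on the floor with a clear span of 1439 mm between their inner faces. Two horizontal rails of 113×87 mm section span the gap between the posts with their undersides at z = 194 mm and z = 842 mm, flush with the posts' −y face. 7 pickets, each 70 mm wide, 17 mm thick and 953 mm tall, are fixed to the +y face of the rails with their bottoms at z = 84 mm, evenly spaced across the span with equal gaps (rounded down to the nearest mm) at the −x end and between each pair — any rounding remainder accumulates at the +x end.

B is a straight staircase of 8 solid steps. Each step is 1031 mm wide (x), 295 mm deep (y, the going) and 161 mm tall (the rise). The first step rests on the floor; each subsequent step sits one going further in +y and one rise higher in +z, directly behind and above the previous step with no overlap.

The staircase is on the floor beside the fence section on its +x side.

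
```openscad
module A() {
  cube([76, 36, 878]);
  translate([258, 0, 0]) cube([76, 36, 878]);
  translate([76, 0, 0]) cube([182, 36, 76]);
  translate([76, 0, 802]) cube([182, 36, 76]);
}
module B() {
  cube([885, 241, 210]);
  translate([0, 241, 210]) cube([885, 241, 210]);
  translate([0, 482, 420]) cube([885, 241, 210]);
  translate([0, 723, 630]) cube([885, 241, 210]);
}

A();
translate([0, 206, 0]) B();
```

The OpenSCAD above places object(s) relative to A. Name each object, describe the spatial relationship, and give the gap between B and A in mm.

The staircase's nearest face is 170 mm from the picture frame's +y face.

A is a picture frame. B is a staircase. The staircase is on the floor beside the picture frame on its +y side. The gap between the staircase and the picture frame is 170 mm.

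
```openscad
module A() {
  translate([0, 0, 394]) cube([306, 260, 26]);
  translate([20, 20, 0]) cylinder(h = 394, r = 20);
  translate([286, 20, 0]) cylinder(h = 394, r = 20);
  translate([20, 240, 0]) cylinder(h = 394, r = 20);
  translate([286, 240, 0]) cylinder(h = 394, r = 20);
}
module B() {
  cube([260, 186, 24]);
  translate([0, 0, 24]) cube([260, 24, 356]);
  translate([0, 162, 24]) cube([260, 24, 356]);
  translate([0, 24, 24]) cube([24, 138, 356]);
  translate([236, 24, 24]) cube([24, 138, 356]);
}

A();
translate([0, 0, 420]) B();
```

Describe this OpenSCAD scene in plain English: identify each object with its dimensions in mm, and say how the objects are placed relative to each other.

A is a four-legged stool. The seat is 306×260 mm, 26 mm thick, top at z = 420 mm. It stands on four round legs, each 40 mm in diameter, from z = 0 to the seat underside, each leg's axis is inset half a diameter from the nearest pair of seat edges (so the leg's bounding box is flush with the corner).

B is an open-topped rectangular box: outside dimensions 260×186×380 mm, with a uniform wall and base thickness of 24 mm. The base is a full 260×186 slab on the floor; four walls sit on top of the base. The front and back walls (the −y and +y sides) span the full width; the two side walls fit between them.

The open box is on top of the stool.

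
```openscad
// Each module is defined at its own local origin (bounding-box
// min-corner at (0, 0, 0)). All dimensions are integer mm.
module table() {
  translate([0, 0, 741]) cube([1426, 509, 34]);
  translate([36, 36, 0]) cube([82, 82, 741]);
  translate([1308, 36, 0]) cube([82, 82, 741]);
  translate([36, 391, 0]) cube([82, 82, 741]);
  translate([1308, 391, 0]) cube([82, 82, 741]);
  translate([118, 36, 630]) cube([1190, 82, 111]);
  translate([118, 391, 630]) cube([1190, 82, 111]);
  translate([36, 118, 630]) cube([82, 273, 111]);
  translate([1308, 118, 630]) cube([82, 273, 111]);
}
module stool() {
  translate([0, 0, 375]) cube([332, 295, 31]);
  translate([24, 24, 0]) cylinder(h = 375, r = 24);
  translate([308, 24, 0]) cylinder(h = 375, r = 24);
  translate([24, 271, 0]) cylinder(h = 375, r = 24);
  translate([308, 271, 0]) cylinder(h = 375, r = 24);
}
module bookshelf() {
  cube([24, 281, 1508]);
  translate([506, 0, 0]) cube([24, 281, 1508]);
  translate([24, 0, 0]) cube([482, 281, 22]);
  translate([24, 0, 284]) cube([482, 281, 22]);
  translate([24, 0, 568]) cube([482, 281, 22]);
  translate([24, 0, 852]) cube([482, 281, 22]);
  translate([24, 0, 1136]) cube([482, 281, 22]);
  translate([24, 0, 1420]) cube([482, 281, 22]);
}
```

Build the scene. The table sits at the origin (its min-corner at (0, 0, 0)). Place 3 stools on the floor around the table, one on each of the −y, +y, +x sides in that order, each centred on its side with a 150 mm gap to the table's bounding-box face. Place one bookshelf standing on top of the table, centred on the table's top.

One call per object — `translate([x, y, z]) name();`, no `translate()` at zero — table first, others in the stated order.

table();
translate([547, -445, 0]) stool();
translate([547, 659, 0]) stool();
translate([1576, 107, 0]) stool();
translate([448, 114, 775]) bookshelf();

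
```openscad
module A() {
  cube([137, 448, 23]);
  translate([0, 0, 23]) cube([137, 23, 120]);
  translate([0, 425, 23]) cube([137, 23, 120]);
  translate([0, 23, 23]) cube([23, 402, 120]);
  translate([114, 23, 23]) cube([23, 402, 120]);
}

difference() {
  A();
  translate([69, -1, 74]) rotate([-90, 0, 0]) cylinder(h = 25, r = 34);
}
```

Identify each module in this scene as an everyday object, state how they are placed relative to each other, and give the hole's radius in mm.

A is an open box. The open box has a circular hole through its front wall. The hole's radius is 34 mm.

The subtracted cylinder has r = 34 mm.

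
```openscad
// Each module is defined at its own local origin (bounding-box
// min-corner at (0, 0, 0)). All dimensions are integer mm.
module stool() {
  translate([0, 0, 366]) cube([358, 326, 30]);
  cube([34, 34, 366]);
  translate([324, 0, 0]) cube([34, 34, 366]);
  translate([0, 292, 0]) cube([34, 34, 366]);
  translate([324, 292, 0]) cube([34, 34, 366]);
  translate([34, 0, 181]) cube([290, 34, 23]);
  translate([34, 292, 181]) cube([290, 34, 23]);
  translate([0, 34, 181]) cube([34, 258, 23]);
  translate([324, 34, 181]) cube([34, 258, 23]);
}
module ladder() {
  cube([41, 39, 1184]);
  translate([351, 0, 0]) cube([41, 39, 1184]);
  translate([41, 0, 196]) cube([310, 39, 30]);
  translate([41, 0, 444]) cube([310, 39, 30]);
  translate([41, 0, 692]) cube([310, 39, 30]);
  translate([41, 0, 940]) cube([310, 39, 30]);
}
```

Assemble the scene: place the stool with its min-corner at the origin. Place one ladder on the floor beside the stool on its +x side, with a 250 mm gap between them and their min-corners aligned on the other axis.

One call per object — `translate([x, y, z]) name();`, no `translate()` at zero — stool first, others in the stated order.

stool();
translate([608, 0, 0]) ladder();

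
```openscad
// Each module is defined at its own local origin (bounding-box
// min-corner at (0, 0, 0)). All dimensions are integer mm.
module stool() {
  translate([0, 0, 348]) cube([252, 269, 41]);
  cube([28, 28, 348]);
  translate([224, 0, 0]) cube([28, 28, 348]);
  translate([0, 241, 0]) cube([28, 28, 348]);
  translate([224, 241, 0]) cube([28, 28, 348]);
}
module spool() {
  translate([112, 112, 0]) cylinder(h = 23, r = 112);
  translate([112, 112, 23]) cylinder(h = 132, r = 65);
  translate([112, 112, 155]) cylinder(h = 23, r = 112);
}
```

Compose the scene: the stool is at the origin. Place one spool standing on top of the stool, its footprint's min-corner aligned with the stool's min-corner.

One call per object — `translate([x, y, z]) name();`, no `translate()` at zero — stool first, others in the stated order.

stool();
translate([0, 0, 389]) spool();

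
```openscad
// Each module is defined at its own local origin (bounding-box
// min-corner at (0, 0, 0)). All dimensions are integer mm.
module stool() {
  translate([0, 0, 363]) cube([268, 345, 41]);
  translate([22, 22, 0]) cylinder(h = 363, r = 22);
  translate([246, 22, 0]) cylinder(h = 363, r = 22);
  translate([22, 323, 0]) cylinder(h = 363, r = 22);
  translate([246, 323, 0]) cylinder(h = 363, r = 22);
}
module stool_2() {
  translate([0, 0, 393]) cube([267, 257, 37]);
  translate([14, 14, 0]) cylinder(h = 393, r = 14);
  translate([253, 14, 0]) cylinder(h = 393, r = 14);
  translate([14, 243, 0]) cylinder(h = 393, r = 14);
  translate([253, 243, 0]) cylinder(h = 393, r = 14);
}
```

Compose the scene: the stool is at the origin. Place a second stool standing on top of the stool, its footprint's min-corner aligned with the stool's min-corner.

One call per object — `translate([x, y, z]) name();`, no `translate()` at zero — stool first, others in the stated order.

stool();
translate([0, 0, 404]) stool_2();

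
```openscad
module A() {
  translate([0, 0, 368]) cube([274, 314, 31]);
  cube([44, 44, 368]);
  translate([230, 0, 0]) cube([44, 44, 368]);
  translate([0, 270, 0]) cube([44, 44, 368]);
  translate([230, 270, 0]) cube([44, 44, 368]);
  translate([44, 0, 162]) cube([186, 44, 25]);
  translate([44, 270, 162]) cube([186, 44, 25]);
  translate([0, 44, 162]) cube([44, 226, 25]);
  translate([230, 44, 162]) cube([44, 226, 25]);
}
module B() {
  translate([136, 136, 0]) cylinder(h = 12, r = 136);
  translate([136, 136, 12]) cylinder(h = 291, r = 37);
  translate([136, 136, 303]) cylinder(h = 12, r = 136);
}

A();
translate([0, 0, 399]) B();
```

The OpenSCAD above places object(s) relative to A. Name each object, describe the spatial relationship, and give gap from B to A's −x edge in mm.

A is a stool. B is a spool. The spool is on top of the stool. The gap from the spool to the stool's −x edge is 0 mm.

The spool's min-x is at 0; the stool's min-x is 0; gap = 0 mm.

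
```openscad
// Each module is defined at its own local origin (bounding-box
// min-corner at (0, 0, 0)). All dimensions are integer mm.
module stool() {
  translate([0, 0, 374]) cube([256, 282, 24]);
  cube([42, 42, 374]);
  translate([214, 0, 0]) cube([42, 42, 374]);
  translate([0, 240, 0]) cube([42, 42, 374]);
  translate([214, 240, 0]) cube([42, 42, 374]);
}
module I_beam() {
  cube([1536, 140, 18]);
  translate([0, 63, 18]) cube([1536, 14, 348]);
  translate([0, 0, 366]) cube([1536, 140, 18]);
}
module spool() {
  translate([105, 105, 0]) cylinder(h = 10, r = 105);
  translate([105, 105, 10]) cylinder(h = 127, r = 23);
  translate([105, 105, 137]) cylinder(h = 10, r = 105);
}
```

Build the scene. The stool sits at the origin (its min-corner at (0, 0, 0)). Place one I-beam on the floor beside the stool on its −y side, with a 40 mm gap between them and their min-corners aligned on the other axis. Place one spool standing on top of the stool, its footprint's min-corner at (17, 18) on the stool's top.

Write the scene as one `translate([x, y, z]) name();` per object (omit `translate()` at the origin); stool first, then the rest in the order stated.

stool();
translate([0, -180, 0]) I_beam();
translate([17, 18, 398]) spool();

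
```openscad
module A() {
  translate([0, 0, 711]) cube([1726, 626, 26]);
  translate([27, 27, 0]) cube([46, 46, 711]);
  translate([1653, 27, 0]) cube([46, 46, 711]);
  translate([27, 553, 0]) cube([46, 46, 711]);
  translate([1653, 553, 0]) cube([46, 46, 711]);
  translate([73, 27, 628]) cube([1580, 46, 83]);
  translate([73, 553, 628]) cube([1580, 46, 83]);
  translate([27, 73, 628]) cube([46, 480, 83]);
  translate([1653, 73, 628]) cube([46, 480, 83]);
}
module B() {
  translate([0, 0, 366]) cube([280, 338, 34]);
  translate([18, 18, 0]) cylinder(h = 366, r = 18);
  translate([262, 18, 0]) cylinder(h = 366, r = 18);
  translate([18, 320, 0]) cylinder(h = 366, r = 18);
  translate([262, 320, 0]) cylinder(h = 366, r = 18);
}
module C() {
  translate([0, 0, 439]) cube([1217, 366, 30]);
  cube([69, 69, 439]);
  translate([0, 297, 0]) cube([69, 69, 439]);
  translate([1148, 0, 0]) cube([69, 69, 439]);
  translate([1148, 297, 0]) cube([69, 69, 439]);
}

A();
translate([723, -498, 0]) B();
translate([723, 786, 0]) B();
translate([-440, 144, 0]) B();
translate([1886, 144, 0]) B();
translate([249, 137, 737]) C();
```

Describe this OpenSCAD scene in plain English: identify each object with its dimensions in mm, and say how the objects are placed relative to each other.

A is a table: top 1726 mm (x) × 626 mm (y), 26 mm thick, upper face at z = 737 mm, on four 46×46 mm square legs, each inset 27 mm from the nearest pair of top edges, running from z = 0 to the bottom of the top. Four apron rails, 46 mm thick and 83 mm tall, run between adjacent legs with their top edges flush with the underside of the top and their outer faces flush with the legs' outer faces.

B is a simple wooden stool: a rectangular seat 280 mm (x) by 338 mm (y), 34 mm thick, top face at z = 400 mm, on four round legs, each 36 mm in diameter. The legs rest on z = 0, each leg's axis is inset half a diameter from the nearest pair of seat edges (so the leg's bounding box is flush with the corner).

C is a bench: a 1217×366 mm seat slab, 30 mm thick, top at z = 469 mm, on four 69×69 mm square legs flush with the seat corners and standing on z = 0.

Four stools sit around the table at the −y, +y, −x, +x sides. The bench is on top of the table.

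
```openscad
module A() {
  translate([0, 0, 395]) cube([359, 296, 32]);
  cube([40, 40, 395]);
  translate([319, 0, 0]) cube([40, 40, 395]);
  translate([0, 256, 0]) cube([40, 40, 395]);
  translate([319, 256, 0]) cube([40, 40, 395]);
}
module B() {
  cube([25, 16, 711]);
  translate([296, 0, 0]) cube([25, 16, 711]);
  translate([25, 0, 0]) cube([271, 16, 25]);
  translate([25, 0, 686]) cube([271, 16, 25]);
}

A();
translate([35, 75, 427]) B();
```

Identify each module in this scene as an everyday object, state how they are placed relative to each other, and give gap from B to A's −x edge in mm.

The picture frame's min-x is at 35; the stool's min-x is 0; gap = 35 mm.

A is a stool. B is a picture frame. The picture frame is on top of the stool. The gap from the picture frame to the stool's −x edge is 35 mm.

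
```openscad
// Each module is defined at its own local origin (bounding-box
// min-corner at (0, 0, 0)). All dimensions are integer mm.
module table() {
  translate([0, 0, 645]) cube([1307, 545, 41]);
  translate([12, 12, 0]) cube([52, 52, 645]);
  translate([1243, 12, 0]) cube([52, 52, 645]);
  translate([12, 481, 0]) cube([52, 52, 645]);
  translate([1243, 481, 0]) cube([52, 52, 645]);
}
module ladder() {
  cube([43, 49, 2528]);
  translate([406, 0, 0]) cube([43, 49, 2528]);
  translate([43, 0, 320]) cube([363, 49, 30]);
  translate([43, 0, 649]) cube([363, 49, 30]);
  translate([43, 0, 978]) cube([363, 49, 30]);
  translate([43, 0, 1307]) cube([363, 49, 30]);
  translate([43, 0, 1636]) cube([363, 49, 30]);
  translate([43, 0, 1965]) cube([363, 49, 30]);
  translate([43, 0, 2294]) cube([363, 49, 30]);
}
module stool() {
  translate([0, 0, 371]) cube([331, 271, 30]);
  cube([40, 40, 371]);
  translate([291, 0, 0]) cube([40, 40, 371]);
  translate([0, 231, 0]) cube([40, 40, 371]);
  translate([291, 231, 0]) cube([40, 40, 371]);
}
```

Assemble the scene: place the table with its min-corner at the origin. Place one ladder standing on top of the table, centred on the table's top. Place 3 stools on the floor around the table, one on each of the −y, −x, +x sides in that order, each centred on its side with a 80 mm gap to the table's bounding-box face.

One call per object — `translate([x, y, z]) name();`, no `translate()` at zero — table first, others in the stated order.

table();
translate([429, 248, 686]) ladder();
translate([488, -351, 0]) stool();
translate([-411, 137, 0]) stool();
translate([1387, 137, 0]) stool();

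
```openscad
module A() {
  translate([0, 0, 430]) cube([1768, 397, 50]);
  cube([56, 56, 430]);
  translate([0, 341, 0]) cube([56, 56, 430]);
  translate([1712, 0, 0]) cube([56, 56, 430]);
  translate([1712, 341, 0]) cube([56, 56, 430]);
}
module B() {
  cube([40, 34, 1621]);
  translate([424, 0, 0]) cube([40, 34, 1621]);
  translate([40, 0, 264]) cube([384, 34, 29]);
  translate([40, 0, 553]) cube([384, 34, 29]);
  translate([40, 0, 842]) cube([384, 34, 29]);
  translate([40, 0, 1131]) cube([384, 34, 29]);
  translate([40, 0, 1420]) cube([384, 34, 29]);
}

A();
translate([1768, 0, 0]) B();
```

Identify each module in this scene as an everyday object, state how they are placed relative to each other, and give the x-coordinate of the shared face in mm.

A is a bench. B is a ladder. The ladder is against the bench's +x side, with their −y faces flush. The x-coordinate of the shared face is 1768 mm.

The bench's +x face and the ladder's −x face are both at x = 1768 mm.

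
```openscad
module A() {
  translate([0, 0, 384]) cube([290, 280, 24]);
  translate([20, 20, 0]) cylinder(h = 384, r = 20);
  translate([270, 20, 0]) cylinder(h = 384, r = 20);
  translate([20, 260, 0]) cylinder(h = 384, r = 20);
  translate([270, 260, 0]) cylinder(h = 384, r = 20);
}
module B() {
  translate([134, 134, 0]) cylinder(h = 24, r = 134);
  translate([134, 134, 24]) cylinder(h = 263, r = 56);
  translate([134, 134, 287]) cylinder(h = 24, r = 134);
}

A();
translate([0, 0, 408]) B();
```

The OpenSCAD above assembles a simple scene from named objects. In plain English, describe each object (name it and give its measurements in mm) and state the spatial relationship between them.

A is a four-legged stool. The seat is a 290×280×24 mm slab whose top surface is at z = 408 mm; four round legs, each 40 mm in diameter, run from the floor (z = 0) to the underside of the seat, each leg's axis is inset half a diameter from the nearest pair of seat edges (so the leg's bounding box is flush with the corner).

B is a spool: two coaxial disc flanges of radius 134 mm and thickness 24 mm, joined by a core cylinder of radius 56 mm and height 263 mm. The lower flange rests on z = 0 and the three cylinders share a vertical axis.

The spool is on top of the stool.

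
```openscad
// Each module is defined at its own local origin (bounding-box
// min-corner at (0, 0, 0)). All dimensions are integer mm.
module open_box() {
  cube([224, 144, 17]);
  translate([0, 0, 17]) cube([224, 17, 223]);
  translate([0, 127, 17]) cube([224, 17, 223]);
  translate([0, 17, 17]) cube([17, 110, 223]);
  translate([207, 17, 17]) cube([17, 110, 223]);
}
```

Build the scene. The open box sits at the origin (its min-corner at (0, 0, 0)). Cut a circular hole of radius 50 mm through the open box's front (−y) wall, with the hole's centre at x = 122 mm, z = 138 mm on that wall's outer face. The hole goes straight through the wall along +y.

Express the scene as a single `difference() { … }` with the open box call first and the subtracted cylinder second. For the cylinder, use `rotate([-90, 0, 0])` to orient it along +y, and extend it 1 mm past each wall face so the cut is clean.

difference() {
  open_box();
  translate([122, -1, 138]) rotate([-90, 0, 0]) cylinder(h = 19, r = 50);
}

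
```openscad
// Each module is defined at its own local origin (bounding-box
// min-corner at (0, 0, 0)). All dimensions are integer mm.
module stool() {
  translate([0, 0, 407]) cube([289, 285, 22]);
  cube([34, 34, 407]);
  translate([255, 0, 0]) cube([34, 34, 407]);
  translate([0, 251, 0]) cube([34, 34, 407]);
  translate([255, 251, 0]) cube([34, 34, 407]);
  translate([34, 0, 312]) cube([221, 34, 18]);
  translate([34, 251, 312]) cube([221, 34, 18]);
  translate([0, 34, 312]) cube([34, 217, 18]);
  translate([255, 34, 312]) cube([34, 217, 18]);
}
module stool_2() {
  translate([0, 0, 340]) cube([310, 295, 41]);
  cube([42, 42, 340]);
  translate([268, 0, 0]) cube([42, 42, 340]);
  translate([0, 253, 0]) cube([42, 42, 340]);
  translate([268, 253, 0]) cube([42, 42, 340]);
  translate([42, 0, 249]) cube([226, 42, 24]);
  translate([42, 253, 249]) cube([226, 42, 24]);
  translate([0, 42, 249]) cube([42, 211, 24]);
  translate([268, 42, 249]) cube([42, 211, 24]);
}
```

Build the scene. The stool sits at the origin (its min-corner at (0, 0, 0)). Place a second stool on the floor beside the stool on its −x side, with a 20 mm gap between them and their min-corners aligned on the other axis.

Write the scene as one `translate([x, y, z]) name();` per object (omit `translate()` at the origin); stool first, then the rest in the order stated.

stool();
translate([-330, 0, 0]) stool_2();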